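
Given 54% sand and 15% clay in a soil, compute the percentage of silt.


Step 1: sand + silt + clay = 100%
Step 2: silt = 100 - sand - clay
Step 3: silt = 100 - 54 - 15
Step 4: silt = 31%

31


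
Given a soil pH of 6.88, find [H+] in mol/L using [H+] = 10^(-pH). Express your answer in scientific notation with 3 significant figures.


Step 1: [H+] = 10^(-pH)
Step 2: [H+] = 10^(-6.88)
Step 3: [H+] = 1.32e-07 mol/L

1.32e-07


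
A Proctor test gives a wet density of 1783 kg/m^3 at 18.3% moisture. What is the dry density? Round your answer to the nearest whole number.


Step 1: Dry density = wet density / (1 + w/100)
Step 2: Dry density = 1783 / (1 + 18.3/100)
Step 3: Dry density = 1783 / 1.183
Step 4: Dry density = 1507 kg/m^3

1507


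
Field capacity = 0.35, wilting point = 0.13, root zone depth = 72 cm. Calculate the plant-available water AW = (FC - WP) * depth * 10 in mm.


Step 1: Available water = (FC - WP) * depth * 10
Step 2: AW = (0.35 - 0.13) * 72 * 10
Step 3: AW = 0.22 * 72 * 10
Step 4: AW = 158.4 mm

158.4


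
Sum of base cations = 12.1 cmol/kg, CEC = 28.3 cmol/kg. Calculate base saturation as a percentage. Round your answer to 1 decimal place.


Step 1: BS = 100 * (sum of bases) / CEC
Step 2: BS = 100 * 12.1 / 28.3
Step 3: BS = 42.8%

42.8


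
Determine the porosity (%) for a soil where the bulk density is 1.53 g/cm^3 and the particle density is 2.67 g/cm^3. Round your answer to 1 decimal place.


Step 1: Formula: n = 100 * (1 - BD / PD)
Step 2: n = 100 * (1 - 1.53 / 2.67)
Step 3: n = 100 * (1 - 0.57303)
Step 4: n = 42.7%

42.7


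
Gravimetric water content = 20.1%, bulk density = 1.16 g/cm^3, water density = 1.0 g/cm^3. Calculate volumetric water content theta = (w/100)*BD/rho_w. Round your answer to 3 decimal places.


Step 1: theta = (w / 100) * BD / rho_w
Step 2: theta = (20.1 / 100) * 1.16 / 1.0
Step 3: theta = 0.201 * 1.16
Step 4: theta = 0.233

0.233


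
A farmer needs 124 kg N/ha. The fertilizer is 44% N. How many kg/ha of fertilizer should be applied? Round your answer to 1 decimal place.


Step 1: Fertilizer rate = target N / (N content / 100)
Step 2: Rate = 124 / (44 / 100)
Step 3: Rate = 124 / 0.44
Step 4: Rate = 281.8 kg/ha

281.8


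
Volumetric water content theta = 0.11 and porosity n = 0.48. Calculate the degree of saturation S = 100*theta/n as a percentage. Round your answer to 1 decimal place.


Step 1: S = 100 * theta_v / n
Step 2: S = 100 * 0.11 / 0.48
Step 3: S = 22.9%

22.9


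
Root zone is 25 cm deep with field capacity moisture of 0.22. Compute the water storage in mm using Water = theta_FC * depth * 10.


Step 1: Water (mm) = theta_FC * depth (cm) * 10
Step 2: Water = 0.22 * 25 * 10
Step 3: Water = 55.0 mm

55.0


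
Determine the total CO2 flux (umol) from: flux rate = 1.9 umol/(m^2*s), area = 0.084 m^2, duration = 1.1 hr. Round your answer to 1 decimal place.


Step 1: Convert time to seconds: 1.1 hr * 3600 = 3960.0 s
Step 2: Total = flux * area * time_s
Step 3: Total = 1.9 * 0.084 * 3960.0
Step 4: Total = 632.0 umol

632.0


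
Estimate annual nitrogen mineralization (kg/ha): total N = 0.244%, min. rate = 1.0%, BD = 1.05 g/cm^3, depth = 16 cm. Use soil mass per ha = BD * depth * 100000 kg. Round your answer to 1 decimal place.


Step 1: Soil mass per ha = BD * depth * 100000 = 1.05 * 16 * 100000 = 1680000 kg
Step 2: Total N pool = soil mass * N%/100 = 1680000 * 0.244/100 = 4099.2 kg/ha
Step 3: N mineralized = N pool * rate%/100 = 4099.2 * 1.0/100 = 41.0 kg/ha/yr

41.0


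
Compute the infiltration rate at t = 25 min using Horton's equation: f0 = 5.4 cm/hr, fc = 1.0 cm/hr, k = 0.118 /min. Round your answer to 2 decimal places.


Step 1: f = fc + (f0 - fc) * exp(-k * t)
Step 2: exp(-0.118 * 25) = 0.05234
Step 3: f = 1.0 + (5.4 - 1.0) * 0.05234
Step 4: f = 1.0 + 4.4 * 0.05234
Step 5: f = 1.23 cm/hr

1.23


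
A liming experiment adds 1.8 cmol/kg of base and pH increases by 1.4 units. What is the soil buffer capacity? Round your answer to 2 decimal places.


Step 1: BC = change in base / change in pH
Step 2: BC = 1.8 / 1.4
Step 3: BC = 1.29 cmol/(kg*pH unit)

1.29


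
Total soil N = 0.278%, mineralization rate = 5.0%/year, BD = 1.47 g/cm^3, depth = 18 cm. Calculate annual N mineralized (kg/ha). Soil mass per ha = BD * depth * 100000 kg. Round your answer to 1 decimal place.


Step 1: Soil mass per ha = BD * depth * 100000 = 1.47 * 18 * 100000 = 2646000 kg
Step 2: Total N pool = soil mass * N%/100 = 2646000 * 0.278/100 = 7355.88 kg/ha
Step 3: N mineralized = N pool * rate%/100 = 7355.88 * 5.0/100 = 367.8 kg/ha/yr

367.8


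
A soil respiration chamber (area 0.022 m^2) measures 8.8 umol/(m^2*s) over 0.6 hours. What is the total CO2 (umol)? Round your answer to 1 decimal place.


Step 1: Convert time to seconds: 0.6 hr * 3600 = 2160.0 s
Step 2: Total = flux * area * time_s
Step 3: Total = 8.8 * 0.022 * 2160.0
Step 4: Total = 418.2 umol

418.2


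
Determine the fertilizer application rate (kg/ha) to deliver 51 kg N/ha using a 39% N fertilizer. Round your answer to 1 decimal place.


Step 1: Fertilizer rate = target N / (N content / 100)
Step 2: Rate = 51 / (39 / 100)
Step 3: Rate = 51 / 0.39
Step 4: Rate = 130.8 kg/ha

130.8


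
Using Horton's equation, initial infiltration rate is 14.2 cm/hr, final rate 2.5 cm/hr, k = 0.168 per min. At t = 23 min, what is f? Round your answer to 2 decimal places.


Step 1: f = fc + (f0 - fc) * exp(-k * t)
Step 2: exp(-0.168 * 23) = 0.020984
Step 3: f = 2.5 + (14.2 - 2.5) * 0.020984
Step 4: f = 2.5 + 11.7 * 0.020984
Step 5: f = 2.75 cm/hr

2.75


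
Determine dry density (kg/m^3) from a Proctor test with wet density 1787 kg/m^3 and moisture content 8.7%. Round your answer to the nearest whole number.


Step 1: Dry density = wet density / (1 + w/100)
Step 2: Dry density = 1787 / (1 + 8.7/100)
Step 3: Dry density = 1787 / 1.087
Step 4: Dry density = 1644 kg/m^3

1644


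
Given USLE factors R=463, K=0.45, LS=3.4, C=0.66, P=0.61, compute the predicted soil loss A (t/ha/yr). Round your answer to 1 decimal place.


Step 1: A = R * K * LS * C * P
Step 2: R * K = 463 * 0.45 = 208.35
Step 3: (R*K) * LS = 208.35 * 3.4 = 708.39
Step 4: * C * P = 708.39 * 0.66 * 0.61 = 285.2
Step 5: A = 285.2 t/(ha*yr)

285.2


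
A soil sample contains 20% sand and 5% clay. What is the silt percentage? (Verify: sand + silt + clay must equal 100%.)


Step 1: sand + silt + clay = 100%
Step 2: silt = 100 - sand - clay
Step 3: silt = 100 - 20 - 5
Step 4: silt = 75%

75


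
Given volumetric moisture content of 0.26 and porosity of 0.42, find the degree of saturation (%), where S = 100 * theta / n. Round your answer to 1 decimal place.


Step 1: S = 100 * theta_v / n
Step 2: S = 100 * 0.26 / 0.42
Step 3: S = 61.9%

61.9


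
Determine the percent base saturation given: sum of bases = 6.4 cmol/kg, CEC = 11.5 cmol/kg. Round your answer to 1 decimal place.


Step 1: BS = 100 * (sum of bases) / CEC
Step 2: BS = 100 * 6.4 / 11.5
Step 3: BS = 55.7%

55.7


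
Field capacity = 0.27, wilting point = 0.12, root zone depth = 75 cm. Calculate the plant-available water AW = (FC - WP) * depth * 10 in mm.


Step 1: Available water = (FC - WP) * depth * 10
Step 2: AW = (0.27 - 0.12) * 75 * 10
Step 3: AW = 0.15 * 75 * 10
Step 4: AW = 112.5 mm

112.5


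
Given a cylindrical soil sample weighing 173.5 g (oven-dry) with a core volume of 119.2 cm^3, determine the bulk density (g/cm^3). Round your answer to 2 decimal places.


Step 1: Identify the formula: BD = dry mass / volume
Step 2: Substitute values: BD = 173.5 / 119.2
Step 3: BD = 1.46 g/cm^3

1.46


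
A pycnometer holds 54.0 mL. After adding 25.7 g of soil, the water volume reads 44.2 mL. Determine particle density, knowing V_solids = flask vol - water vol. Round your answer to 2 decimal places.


Step 1: Volume of solids = flask volume - water volume with soil
Step 2: V_solids = 54.0 - 44.2 = 9.8 mL
Step 3: Particle density = mass / V_solids = 25.7 / 9.8 = 2.62 g/cm^3

2.62


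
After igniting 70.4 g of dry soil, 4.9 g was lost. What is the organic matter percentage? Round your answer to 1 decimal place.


Step 1: OM% = 100 * LOI / sample mass
Step 2: OM = 100 * 4.9 / 70.4
Step 3: OM = 7.0%

7.0


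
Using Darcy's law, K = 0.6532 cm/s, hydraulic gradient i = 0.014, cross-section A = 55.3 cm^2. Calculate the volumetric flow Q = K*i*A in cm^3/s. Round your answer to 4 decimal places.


Step 1: Apply Darcy's law: Q = K * i * A
Step 2: Q = 0.6532 * 0.014 * 55.3
Step 3: Q = 0.5057 cm^3/s

0.5057


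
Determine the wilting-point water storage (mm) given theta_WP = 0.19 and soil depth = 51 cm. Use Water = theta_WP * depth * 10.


Step 1: Water (mm) = theta_WP * depth * 10
Step 2: Water = 0.19 * 51 * 10
Step 3: Water = 96.9 mm

96.9


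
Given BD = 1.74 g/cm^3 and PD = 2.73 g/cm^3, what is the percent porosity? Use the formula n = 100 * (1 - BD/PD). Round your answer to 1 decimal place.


Step 1: Formula: n = 100 * (1 - BD / PD)
Step 2: n = 100 * (1 - 1.74 / 2.73)
Step 3: n = 100 * (1 - 0.63736)
Step 4: n = 36.3%

36.3


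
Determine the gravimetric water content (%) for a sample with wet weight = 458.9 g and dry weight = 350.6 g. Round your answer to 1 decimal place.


Step 1: Water mass = wet - dry = 458.9 - 350.6 = 108.3 g
Step 2: w = 100 * water mass / dry mass
Step 3: w = 100 * 108.3 / 350.6 = 30.9%

30.9


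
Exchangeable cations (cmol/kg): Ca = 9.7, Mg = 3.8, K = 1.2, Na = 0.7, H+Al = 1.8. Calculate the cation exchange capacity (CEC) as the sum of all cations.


Step 1: CEC = Ca + Mg + K + Na + (H+Al)
Step 2: CEC = 9.7 + 3.8 + 1.2 + 0.7 + 1.8
Step 3: CEC = 17.2 cmol/kg

17.2


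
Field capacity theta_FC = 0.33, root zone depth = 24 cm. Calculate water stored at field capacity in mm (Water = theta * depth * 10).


Step 1: Water (mm) = theta_FC * depth (cm) * 10
Step 2: Water = 0.33 * 24 * 10
Step 3: Water = 79.2 mm

79.2


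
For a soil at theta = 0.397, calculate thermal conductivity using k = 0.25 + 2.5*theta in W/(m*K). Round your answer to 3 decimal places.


Step 1: k = 0.25 + 2.5 * theta
Step 2: k = 0.25 + 2.5 * 0.397
Step 3: k = 0.25 + 0.993
Step 4: k = 1.243 W/(m*K)

1.243


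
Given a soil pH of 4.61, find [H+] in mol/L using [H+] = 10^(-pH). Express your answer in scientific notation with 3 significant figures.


Step 1: [H+] = 10^(-pH)
Step 2: [H+] = 10^(-4.61)
Step 3: [H+] = 2.45e-05 mol/L

2.45e-05


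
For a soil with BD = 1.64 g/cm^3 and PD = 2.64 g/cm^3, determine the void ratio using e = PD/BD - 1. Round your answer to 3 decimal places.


Step 1: e = PD / BD - 1
Step 2: e = 2.64 / 1.64 - 1
Step 3: e = 1.60976 - 1
Step 4: e = 0.61

0.61


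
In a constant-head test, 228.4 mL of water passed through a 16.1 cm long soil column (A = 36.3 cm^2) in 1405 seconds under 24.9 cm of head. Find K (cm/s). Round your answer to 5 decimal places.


Step 1: K = Q * L / (A * t * h)
Step 2: Numerator = 228.4 * 16.1 = 3677.24
Step 3: Denominator = 36.3 * 1405 * 24.9 = 1269937.35
Step 4: K = 3677.24 / 1269937.35 = 0.0029 cm/s

0.0029


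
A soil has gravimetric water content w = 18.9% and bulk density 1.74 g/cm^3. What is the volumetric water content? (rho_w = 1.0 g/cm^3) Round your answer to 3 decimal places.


Step 1: theta = (w / 100) * BD / rho_w
Step 2: theta = (18.9 / 100) * 1.74 / 1.0
Step 3: theta = 0.189 * 1.74
Step 4: theta = 0.329

0.329


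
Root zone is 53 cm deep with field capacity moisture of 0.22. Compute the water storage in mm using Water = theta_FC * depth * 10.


Step 1: Water (mm) = theta_FC * depth (cm) * 10
Step 2: Water = 0.22 * 53 * 10
Step 3: Water = 116.6 mm

116.6


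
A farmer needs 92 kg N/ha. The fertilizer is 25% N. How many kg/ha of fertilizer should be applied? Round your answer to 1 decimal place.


Step 1: Fertilizer rate = target N / (N content / 100)
Step 2: Rate = 92 / (25 / 100)
Step 3: Rate = 92 / 0.25
Step 4: Rate = 368.0 kg/ha

368.0


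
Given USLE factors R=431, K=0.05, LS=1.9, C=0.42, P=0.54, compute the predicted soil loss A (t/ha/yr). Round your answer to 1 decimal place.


Step 1: A = R * K * LS * C * P
Step 2: R * K = 431 * 0.05 = 21.55
Step 3: (R*K) * LS = 21.55 * 1.9 = 40.945
Step 4: * C * P = 40.945 * 0.42 * 0.54 = 9.3
Step 5: A = 9.3 t/(ha*yr)

9.3


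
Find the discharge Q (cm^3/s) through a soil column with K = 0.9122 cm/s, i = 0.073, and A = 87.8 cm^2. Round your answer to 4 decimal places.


Step 1: Apply Darcy's law: Q = K * i * A
Step 2: Q = 0.9122 * 0.073 * 87.8
Step 3: Q = 5.8467 cm^3/s

5.8467


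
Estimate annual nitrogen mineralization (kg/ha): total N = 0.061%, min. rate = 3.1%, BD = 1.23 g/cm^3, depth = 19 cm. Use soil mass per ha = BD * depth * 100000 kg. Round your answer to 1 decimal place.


Step 1: Soil mass per ha = BD * depth * 100000 = 1.23 * 19 * 100000 = 2337000 kg
Step 2: Total N pool = soil mass * N%/100 = 2337000 * 0.061/100 = 1425.57 kg/ha
Step 3: N mineralized = N pool * rate%/100 = 1425.57 * 3.1/100 = 44.2 kg/ha/yr

44.2


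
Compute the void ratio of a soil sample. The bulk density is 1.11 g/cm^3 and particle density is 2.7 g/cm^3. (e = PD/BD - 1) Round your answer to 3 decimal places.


Step 1: e = PD / BD - 1
Step 2: e = 2.7 / 1.11 - 1
Step 3: e = 2.43243 - 1
Step 4: e = 1.432

1.432


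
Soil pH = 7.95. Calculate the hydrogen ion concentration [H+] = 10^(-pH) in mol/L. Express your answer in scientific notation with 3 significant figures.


Step 1: [H+] = 10^(-pH)
Step 2: [H+] = 10^(-7.95)
Step 3: [H+] = 1.12e-08 mol/L

1.12e-08


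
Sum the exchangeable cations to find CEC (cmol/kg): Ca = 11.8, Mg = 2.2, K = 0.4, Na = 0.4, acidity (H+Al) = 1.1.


Step 1: CEC = Ca + Mg + K + Na + (H+Al)
Step 2: CEC = 11.8 + 2.2 + 0.4 + 0.4 + 1.1
Step 3: CEC = 15.9 cmol/kg

15.9


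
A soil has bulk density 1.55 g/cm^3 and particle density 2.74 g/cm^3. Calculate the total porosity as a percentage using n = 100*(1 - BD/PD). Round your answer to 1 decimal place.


Step 1: Formula: n = 100 * (1 - BD / PD)
Step 2: n = 100 * (1 - 1.55 / 2.74)
Step 3: n = 100 * (1 - 0.56569)
Step 4: n = 43.4%

43.4


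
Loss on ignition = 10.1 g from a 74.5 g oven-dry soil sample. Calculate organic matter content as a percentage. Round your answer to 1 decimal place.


Step 1: OM% = 100 * LOI / sample mass
Step 2: OM = 100 * 10.1 / 74.5
Step 3: OM = 13.6%

13.6


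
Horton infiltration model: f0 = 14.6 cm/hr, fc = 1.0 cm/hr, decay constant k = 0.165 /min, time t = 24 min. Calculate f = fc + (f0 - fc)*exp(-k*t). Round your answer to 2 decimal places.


Step 1: f = fc + (f0 - fc) * exp(-k * t)
Step 2: exp(-0.165 * 24) = 0.019063
Step 3: f = 1.0 + (14.6 - 1.0) * 0.019063
Step 4: f = 1.0 + 13.6 * 0.019063
Step 5: f = 1.26 cm/hr

1.26


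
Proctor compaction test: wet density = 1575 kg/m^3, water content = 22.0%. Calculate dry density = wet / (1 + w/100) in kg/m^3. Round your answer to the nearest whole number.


Step 1: Dry density = wet density / (1 + w/100)
Step 2: Dry density = 1575 / (1 + 22.0/100)
Step 3: Dry density = 1575 / 1.22
Step 4: Dry density = 1291 kg/m^3

1291


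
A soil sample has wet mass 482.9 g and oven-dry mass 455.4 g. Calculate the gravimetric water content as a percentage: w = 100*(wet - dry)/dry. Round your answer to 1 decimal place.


Step 1: Water mass = wet - dry = 482.9 - 455.4 = 27.5 g
Step 2: w = 100 * water mass / dry mass
Step 3: w = 100 * 27.5 / 455.4 = 6.0%

6.0


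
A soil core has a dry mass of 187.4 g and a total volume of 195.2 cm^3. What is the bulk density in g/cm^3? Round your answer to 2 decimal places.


Step 1: Identify the formula: BD = dry mass / volume
Step 2: Substitute values: BD = 187.4 / 195.2
Step 3: BD = 0.96 g/cm^3

0.96


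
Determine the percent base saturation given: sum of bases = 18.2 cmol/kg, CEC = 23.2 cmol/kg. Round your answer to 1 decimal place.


Step 1: BS = 100 * (sum of bases) / CEC
Step 2: BS = 100 * 18.2 / 23.2
Step 3: BS = 78.4%

78.4


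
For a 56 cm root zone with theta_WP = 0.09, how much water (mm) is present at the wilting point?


Step 1: Water (mm) = theta_WP * depth * 10
Step 2: Water = 0.09 * 56 * 10
Step 3: Water = 50.4 mm

50.4


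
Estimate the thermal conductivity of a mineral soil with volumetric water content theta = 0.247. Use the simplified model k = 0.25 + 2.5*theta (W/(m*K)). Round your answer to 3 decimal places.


Step 1: k = 0.25 + 2.5 * theta
Step 2: k = 0.25 + 2.5 * 0.247
Step 3: k = 0.25 + 0.618
Step 4: k = 0.868 W/(m*K)

0.868


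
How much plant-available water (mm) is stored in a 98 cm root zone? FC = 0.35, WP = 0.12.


Step 1: Available water = (FC - WP) * depth * 10
Step 2: AW = (0.35 - 0.12) * 98 * 10
Step 3: AW = 0.23 * 98 * 10
Step 4: AW = 225.4 mm

225.4


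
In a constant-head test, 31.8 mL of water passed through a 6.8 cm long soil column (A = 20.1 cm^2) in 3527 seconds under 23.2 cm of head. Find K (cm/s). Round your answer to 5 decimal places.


Step 1: K = Q * L / (A * t * h)
Step 2: Numerator = 31.8 * 6.8 = 216.24
Step 3: Denominator = 20.1 * 3527 * 23.2 = 1644710.64
Step 4: K = 216.24 / 1644710.64 = 0.00013 cm/s

0.00013


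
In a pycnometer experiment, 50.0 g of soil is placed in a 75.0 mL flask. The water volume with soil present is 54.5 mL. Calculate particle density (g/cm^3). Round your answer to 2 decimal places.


Step 1: Volume of solids = flask volume - water volume with soil
Step 2: V_solids = 75.0 - 54.5 = 20.5 mL
Step 3: Particle density = mass / V_solids = 50.0 / 20.5 = 2.44 g/cm^3

2.44


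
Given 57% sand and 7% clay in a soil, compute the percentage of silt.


Step 1: sand + silt + clay = 100%
Step 2: silt = 100 - sand - clay
Step 3: silt = 100 - 57 - 7
Step 4: silt = 36%

36


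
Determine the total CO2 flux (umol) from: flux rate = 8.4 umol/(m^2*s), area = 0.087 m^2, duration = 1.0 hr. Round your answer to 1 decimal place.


Step 1: Convert time to seconds: 1.0 hr * 3600 = 3600.0 s
Step 2: Total = flux * area * time_s
Step 3: Total = 8.4 * 0.087 * 3600.0
Step 4: Total = 2630.9 umol

2630.9


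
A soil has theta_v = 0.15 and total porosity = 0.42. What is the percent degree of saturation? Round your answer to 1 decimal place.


Step 1: S = 100 * theta_v / n
Step 2: S = 100 * 0.15 / 0.42
Step 3: S = 35.7%

35.7


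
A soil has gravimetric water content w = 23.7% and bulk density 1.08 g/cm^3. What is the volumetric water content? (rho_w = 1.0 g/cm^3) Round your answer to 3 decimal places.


Step 1: theta = (w / 100) * BD / rho_w
Step 2: theta = (23.7 / 100) * 1.08 / 1.0
Step 3: theta = 0.237 * 1.08
Step 4: theta = 0.256

0.256


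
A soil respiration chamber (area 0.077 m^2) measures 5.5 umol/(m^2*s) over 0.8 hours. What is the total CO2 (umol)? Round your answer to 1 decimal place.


Step 1: Convert time to seconds: 0.8 hr * 3600 = 2880.0 s
Step 2: Total = flux * area * time_s
Step 3: Total = 5.5 * 0.077 * 2880.0
Step 4: Total = 1219.7 umol

1219.7


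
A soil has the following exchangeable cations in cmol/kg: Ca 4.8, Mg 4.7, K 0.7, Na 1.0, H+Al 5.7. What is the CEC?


Step 1: CEC = Ca + Mg + K + Na + (H+Al)
Step 2: CEC = 4.8 + 4.7 + 0.7 + 1.0 + 5.7
Step 3: CEC = 16.9 cmol/kg

16.9


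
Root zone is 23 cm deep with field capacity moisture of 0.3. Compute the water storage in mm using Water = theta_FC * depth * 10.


Step 1: Water (mm) = theta_FC * depth (cm) * 10
Step 2: Water = 0.3 * 23 * 10
Step 3: Water = 69.0 mm

69.0


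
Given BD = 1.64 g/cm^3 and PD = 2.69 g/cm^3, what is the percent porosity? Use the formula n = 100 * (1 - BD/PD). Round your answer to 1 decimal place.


Step 1: Formula: n = 100 * (1 - BD / PD)
Step 2: n = 100 * (1 - 1.64 / 2.69)
Step 3: n = 100 * (1 - 0.60967)
Step 4: n = 39.0%

39.0


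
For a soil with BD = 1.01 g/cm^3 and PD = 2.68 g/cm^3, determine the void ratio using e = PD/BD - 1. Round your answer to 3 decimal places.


Step 1: e = PD / BD - 1
Step 2: e = 2.68 / 1.01 - 1
Step 3: e = 2.65347 - 1
Step 4: e = 1.653

1.653


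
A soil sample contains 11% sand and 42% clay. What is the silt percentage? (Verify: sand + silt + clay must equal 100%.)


Step 1: sand + silt + clay = 100%
Step 2: silt = 100 - sand - clay
Step 3: silt = 100 - 11 - 42
Step 4: silt = 47%

47


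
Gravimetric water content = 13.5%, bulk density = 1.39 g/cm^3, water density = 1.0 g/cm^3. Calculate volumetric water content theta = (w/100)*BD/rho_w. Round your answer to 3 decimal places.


Step 1: theta = (w / 100) * BD / rho_w
Step 2: theta = (13.5 / 100) * 1.39 / 1.0
Step 3: theta = 0.135 * 1.39
Step 4: theta = 0.188

0.188


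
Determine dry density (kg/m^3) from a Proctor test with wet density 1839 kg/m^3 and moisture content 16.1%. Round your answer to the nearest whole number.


Step 1: Dry density = wet density / (1 + w/100)
Step 2: Dry density = 1839 / (1 + 16.1/100)
Step 3: Dry density = 1839 / 1.161
Step 4: Dry density = 1584 kg/m^3

1584


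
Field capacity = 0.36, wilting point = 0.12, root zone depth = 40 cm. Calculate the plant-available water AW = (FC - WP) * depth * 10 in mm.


Step 1: Available water = (FC - WP) * depth * 10
Step 2: AW = (0.36 - 0.12) * 40 * 10
Step 3: AW = 0.24 * 40 * 10
Step 4: AW = 96.0 mm

96.0


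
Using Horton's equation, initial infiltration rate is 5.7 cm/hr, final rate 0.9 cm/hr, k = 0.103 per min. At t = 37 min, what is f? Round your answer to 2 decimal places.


Step 1: f = fc + (f0 - fc) * exp(-k * t)
Step 2: exp(-0.103 * 37) = 0.022126
Step 3: f = 0.9 + (5.7 - 0.9) * 0.022126
Step 4: f = 0.9 + 4.8 * 0.022126
Step 5: f = 1.01 cm/hr

1.01


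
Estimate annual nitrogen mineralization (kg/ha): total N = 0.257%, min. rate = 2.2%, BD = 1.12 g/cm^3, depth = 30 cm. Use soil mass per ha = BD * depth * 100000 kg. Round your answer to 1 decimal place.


Step 1: Soil mass per ha = BD * depth * 100000 = 1.12 * 30 * 100000 = 3360000 kg
Step 2: Total N pool = soil mass * N%/100 = 3360000 * 0.257/100 = 8635.2 kg/ha
Step 3: N mineralized = N pool * rate%/100 = 8635.2 * 2.2/100 = 190.0 kg/ha/yr

190.0


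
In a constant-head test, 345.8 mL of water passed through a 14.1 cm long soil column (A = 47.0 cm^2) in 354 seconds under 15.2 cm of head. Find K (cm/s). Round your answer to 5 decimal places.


Step 1: K = Q * L / (A * t * h)
Step 2: Numerator = 345.8 * 14.1 = 4875.78
Step 3: Denominator = 47.0 * 354 * 15.2 = 252897.6
Step 4: K = 4875.78 / 252897.6 = 0.01928 cm/s

0.01928


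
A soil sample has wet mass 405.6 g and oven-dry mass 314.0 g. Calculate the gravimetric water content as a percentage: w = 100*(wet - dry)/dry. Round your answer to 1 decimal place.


Step 1: Water mass = wet - dry = 405.6 - 314.0 = 91.6 g
Step 2: w = 100 * water mass / dry mass
Step 3: w = 100 * 91.6 / 314.0 = 29.2%

29.2


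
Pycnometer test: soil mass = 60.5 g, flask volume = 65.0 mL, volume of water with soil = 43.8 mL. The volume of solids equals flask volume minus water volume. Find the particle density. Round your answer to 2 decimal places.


Step 1: Volume of solids = flask volume - water volume with soil
Step 2: V_solids = 65.0 - 43.8 = 21.2 mL
Step 3: Particle density = mass / V_solids = 60.5 / 21.2 = 2.85 g/cm^3

2.85


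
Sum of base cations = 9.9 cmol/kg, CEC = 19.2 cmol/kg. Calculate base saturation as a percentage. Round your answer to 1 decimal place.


Step 1: BS = 100 * (sum of bases) / CEC
Step 2: BS = 100 * 9.9 / 19.2
Step 3: BS = 51.6%

51.6


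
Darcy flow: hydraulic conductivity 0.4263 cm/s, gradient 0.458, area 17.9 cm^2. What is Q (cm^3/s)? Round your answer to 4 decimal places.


Step 1: Apply Darcy's law: Q = K * i * A
Step 2: Q = 0.4263 * 0.458 * 17.9
Step 3: Q = 3.4949 cm^3/s

3.4949


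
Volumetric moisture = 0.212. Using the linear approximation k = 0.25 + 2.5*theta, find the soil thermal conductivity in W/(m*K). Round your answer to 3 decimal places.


Step 1: k = 0.25 + 2.5 * theta
Step 2: k = 0.25 + 2.5 * 0.212
Step 3: k = 0.25 + 0.53
Step 4: k = 0.78 W/(m*K)

0.78


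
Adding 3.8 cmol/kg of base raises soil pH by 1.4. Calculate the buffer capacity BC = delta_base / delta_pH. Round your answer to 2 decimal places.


Step 1: BC = change in base / change in pH
Step 2: BC = 3.8 / 1.4
Step 3: BC = 2.71 cmol/(kg*pH unit)

2.71


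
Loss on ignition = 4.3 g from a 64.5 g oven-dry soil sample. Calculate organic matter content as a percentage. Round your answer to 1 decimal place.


Step 1: OM% = 100 * LOI / sample mass
Step 2: OM = 100 * 4.3 / 64.5
Step 3: OM = 6.7%

6.7


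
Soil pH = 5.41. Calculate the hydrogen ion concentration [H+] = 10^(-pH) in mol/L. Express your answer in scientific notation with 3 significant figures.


Step 1: [H+] = 10^(-pH)
Step 2: [H+] = 10^(-5.41)
Step 3: [H+] = 3.89e-06 mol/L

3.89e-06


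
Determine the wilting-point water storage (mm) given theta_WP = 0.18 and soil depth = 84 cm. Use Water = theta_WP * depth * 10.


Step 1: Water (mm) = theta_WP * depth * 10
Step 2: Water = 0.18 * 84 * 10
Step 3: Water = 151.2 mm

151.2


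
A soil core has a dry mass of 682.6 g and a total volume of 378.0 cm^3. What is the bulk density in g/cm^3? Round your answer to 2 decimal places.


Step 1: Identify the formula: BD = dry mass / volume
Step 2: Substitute values: BD = 682.6 / 378.0
Step 3: BD = 1.81 g/cm^3

1.81


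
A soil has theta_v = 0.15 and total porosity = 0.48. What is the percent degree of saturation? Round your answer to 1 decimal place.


Step 1: S = 100 * theta_v / n
Step 2: S = 100 * 0.15 / 0.48
Step 3: S = 31.3%

31.3


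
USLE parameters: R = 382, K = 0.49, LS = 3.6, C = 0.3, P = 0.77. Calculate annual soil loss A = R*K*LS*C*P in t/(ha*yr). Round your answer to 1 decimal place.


Step 1: A = R * K * LS * C * P
Step 2: R * K = 382 * 0.49 = 187.18
Step 3: (R*K) * LS = 187.18 * 3.6 = 673.848
Step 4: * C * P = 673.848 * 0.3 * 0.77 = 155.7
Step 5: A = 155.7 t/(ha*yr)

155.7


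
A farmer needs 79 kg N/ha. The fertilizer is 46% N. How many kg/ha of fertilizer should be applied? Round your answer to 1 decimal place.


Step 1: Fertilizer rate = target N / (N content / 100)
Step 2: Rate = 79 / (46 / 100)
Step 3: Rate = 79 / 0.46
Step 4: Rate = 171.7 kg/ha

171.7


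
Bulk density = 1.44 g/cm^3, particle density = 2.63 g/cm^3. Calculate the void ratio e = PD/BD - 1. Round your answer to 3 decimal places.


Step 1: e = PD / BD - 1
Step 2: e = 2.63 / 1.44 - 1
Step 3: e = 1.82639 - 1
Step 4: e = 0.826

0.826


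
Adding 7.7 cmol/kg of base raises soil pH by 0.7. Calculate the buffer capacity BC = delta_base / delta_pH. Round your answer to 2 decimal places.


Step 1: BC = change in base / change in pH
Step 2: BC = 7.7 / 0.7
Step 3: BC = 11.0 cmol/(kg*pH unit)

11.0


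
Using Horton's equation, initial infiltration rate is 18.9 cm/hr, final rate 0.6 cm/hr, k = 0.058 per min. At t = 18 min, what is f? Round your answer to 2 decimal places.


Step 1: f = fc + (f0 - fc) * exp(-k * t)
Step 2: exp(-0.058 * 18) = 0.352044
Step 3: f = 0.6 + (18.9 - 0.6) * 0.352044
Step 4: f = 0.6 + 18.3 * 0.352044
Step 5: f = 7.04 cm/hr

7.04


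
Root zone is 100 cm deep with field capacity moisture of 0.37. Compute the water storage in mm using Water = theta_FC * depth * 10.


Step 1: Water (mm) = theta_FC * depth (cm) * 10
Step 2: Water = 0.37 * 100 * 10
Step 3: Water = 370.0 mm

370.0


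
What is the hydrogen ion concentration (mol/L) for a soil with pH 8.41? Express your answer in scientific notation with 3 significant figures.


Step 1: [H+] = 10^(-pH)
Step 2: [H+] = 10^(-8.41)
Step 3: [H+] = 3.89e-09 mol/L

3.89e-09


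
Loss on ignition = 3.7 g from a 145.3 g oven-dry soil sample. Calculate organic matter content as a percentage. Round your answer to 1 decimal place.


Step 1: OM% = 100 * LOI / sample mass
Step 2: OM = 100 * 3.7 / 145.3
Step 3: OM = 2.5%

2.5


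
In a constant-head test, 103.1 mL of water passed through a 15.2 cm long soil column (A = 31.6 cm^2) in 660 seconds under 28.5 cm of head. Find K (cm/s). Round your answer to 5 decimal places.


Step 1: K = Q * L / (A * t * h)
Step 2: Numerator = 103.1 * 15.2 = 1567.12
Step 3: Denominator = 31.6 * 660 * 28.5 = 594396.0
Step 4: K = 1567.12 / 594396.0 = 0.00264 cm/s

0.00264


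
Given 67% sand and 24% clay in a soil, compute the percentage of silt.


Step 1: sand + silt + clay = 100%
Step 2: silt = 100 - sand - clay
Step 3: silt = 100 - 67 - 24
Step 4: silt = 9%

9


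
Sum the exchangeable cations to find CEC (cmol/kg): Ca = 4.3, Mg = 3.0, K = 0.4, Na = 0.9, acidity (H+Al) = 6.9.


Step 1: CEC = Ca + Mg + K + Na + (H+Al)
Step 2: CEC = 4.3 + 3.0 + 0.4 + 0.9 + 6.9
Step 3: CEC = 15.5 cmol/kg

15.5


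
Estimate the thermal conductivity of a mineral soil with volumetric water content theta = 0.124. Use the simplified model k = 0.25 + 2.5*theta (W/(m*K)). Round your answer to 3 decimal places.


Step 1: k = 0.25 + 2.5 * theta
Step 2: k = 0.25 + 2.5 * 0.124
Step 3: k = 0.25 + 0.31
Step 4: k = 0.56 W/(m*K)

0.56


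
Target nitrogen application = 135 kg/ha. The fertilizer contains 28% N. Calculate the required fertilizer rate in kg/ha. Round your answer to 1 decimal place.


Step 1: Fertilizer rate = target N / (N content / 100)
Step 2: Rate = 135 / (28 / 100)
Step 3: Rate = 135 / 0.28
Step 4: Rate = 482.1 kg/ha

482.1


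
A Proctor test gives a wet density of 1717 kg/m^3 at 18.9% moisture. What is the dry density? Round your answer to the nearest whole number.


Step 1: Dry density = wet density / (1 + w/100)
Step 2: Dry density = 1717 / (1 + 18.9/100)
Step 3: Dry density = 1717 / 1.189
Step 4: Dry density = 1444 kg/m^3

1444


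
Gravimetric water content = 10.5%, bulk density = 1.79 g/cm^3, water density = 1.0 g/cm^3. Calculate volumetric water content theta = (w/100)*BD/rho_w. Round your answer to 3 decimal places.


Step 1: theta = (w / 100) * BD / rho_w
Step 2: theta = (10.5 / 100) * 1.79 / 1.0
Step 3: theta = 0.105 * 1.79
Step 4: theta = 0.188

0.188


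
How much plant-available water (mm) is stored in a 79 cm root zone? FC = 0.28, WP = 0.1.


Step 1: Available water = (FC - WP) * depth * 10
Step 2: AW = (0.28 - 0.1) * 79 * 10
Step 3: AW = 0.18 * 79 * 10
Step 4: AW = 142.2 mm

142.2


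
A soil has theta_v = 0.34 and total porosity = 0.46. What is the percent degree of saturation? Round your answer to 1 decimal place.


Step 1: S = 100 * theta_v / n
Step 2: S = 100 * 0.34 / 0.46
Step 3: S = 73.9%

73.9


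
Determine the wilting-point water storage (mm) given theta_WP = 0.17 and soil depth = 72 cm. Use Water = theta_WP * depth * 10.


Step 1: Water (mm) = theta_WP * depth * 10
Step 2: Water = 0.17 * 72 * 10
Step 3: Water = 122.4 mm

122.4


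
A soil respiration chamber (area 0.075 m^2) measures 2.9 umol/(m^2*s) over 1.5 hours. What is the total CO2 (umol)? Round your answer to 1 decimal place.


Step 1: Convert time to seconds: 1.5 hr * 3600 = 5400.0 s
Step 2: Total = flux * area * time_s
Step 3: Total = 2.9 * 0.075 * 5400.0
Step 4: Total = 1174.5 umol

1174.5


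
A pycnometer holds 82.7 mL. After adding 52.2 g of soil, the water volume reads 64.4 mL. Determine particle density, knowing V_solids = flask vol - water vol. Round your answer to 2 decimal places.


Step 1: Volume of solids = flask volume - water volume with soil
Step 2: V_solids = 82.7 - 64.4 = 18.3 mL
Step 3: Particle density = mass / V_solids = 52.2 / 18.3 = 2.85 g/cm^3

2.85


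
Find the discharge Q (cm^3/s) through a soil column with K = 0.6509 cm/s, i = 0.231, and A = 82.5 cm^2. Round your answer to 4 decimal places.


Step 1: Apply Darcy's law: Q = K * i * A
Step 2: Q = 0.6509 * 0.231 * 82.5
Step 3: Q = 12.4045 cm^3/s

12.4045


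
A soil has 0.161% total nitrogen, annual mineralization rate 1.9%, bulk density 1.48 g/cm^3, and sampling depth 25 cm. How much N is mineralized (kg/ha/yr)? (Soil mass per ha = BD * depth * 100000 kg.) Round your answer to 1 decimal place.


Step 1: Soil mass per ha = BD * depth * 100000 = 1.48 * 25 * 100000 = 3700000 kg
Step 2: Total N pool = soil mass * N%/100 = 3700000 * 0.161/100 = 5957.0 kg/ha
Step 3: N mineralized = N pool * rate%/100 = 5957.0 * 1.9/100 = 113.2 kg/ha/yr

113.2


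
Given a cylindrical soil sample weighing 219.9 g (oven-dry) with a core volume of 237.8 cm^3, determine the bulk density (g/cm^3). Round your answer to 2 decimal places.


Step 1: Identify the formula: BD = dry mass / volume
Step 2: Substitute values: BD = 219.9 / 237.8
Step 3: BD = 0.92 g/cm^3

0.92


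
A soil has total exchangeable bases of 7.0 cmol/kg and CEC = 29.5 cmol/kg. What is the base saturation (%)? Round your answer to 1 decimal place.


Step 1: BS = 100 * (sum of bases) / CEC
Step 2: BS = 100 * 7.0 / 29.5
Step 3: BS = 23.7%

23.7


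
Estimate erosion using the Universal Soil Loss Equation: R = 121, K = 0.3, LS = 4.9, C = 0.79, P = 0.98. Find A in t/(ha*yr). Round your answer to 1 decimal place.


Step 1: A = R * K * LS * C * P
Step 2: R * K = 121 * 0.3 = 36.3
Step 3: (R*K) * LS = 36.3 * 4.9 = 177.87
Step 4: * C * P = 177.87 * 0.79 * 0.98 = 137.7
Step 5: A = 137.7 t/(ha*yr)

137.7


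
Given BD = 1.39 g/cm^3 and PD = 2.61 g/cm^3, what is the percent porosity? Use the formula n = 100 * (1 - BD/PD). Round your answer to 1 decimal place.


Step 1: Formula: n = 100 * (1 - BD / PD)
Step 2: n = 100 * (1 - 1.39 / 2.61)
Step 3: n = 100 * (1 - 0.53257)
Step 4: n = 46.7%

46.7


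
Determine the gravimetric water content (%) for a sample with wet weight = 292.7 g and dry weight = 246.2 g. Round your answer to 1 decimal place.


Step 1: Water mass = wet - dry = 292.7 - 246.2 = 46.5 g
Step 2: w = 100 * water mass / dry mass
Step 3: w = 100 * 46.5 / 246.2 = 18.9%

18.9


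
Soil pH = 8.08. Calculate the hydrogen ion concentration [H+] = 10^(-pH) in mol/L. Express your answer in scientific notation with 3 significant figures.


Step 1: [H+] = 10^(-pH)
Step 2: [H+] = 10^(-8.08)
Step 3: [H+] = 8.32e-09 mol/L

8.32e-09


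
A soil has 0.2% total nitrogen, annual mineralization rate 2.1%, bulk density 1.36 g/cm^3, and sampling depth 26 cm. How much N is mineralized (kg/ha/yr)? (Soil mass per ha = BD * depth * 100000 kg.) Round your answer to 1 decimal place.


Step 1: Soil mass per ha = BD * depth * 100000 = 1.36 * 26 * 100000 = 3536000 kg
Step 2: Total N pool = soil mass * N%/100 = 3536000 * 0.2/100 = 7072.0 kg/ha
Step 3: N mineralized = N pool * rate%/100 = 7072.0 * 2.1/100 = 148.5 kg/ha/yr

148.5


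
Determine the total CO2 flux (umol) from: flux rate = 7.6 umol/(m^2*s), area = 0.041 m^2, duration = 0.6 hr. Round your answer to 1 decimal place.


Step 1: Convert time to seconds: 0.6 hr * 3600 = 2160.0 s
Step 2: Total = flux * area * time_s
Step 3: Total = 7.6 * 0.041 * 2160.0
Step 4: Total = 673.1 umol

673.1


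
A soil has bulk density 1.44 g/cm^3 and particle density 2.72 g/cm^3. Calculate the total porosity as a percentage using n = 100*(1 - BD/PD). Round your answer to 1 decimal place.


Step 1: Formula: n = 100 * (1 - BD / PD)
Step 2: n = 100 * (1 - 1.44 / 2.72)
Step 3: n = 100 * (1 - 0.52941)
Step 4: n = 47.1%

47.1


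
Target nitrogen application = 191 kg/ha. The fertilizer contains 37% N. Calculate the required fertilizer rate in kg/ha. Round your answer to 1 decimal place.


Step 1: Fertilizer rate = target N / (N content / 100)
Step 2: Rate = 191 / (37 / 100)
Step 3: Rate = 191 / 0.37
Step 4: Rate = 516.2 kg/ha

516.2


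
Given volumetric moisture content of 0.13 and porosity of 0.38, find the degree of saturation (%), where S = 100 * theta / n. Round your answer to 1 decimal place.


Step 1: S = 100 * theta_v / n
Step 2: S = 100 * 0.13 / 0.38
Step 3: S = 34.2%

34.2


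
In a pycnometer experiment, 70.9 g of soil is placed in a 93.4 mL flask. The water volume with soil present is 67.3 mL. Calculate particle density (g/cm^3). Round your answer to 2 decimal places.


Step 1: Volume of solids = flask volume - water volume with soil
Step 2: V_solids = 93.4 - 67.3 = 26.1 mL
Step 3: Particle density = mass / V_solids = 70.9 / 26.1 = 2.72 g/cm^3

2.72


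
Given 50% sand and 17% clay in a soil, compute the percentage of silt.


Step 1: sand + silt + clay = 100%
Step 2: silt = 100 - sand - clay
Step 3: silt = 100 - 50 - 17
Step 4: silt = 33%

33


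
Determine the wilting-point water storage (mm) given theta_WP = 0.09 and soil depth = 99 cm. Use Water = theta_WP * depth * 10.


Step 1: Water (mm) = theta_WP * depth * 10
Step 2: Water = 0.09 * 99 * 10
Step 3: Water = 89.1 mm

89.1


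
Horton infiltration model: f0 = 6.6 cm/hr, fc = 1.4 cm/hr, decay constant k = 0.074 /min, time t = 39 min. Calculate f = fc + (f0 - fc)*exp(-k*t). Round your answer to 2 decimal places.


Step 1: f = fc + (f0 - fc) * exp(-k * t)
Step 2: exp(-0.074 * 39) = 0.055799
Step 3: f = 1.4 + (6.6 - 1.4) * 0.055799
Step 4: f = 1.4 + 5.2 * 0.055799
Step 5: f = 1.69 cm/hr

1.69


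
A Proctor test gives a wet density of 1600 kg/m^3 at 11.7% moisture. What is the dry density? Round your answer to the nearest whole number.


Step 1: Dry density = wet density / (1 + w/100)
Step 2: Dry density = 1600 / (1 + 11.7/100)
Step 3: Dry density = 1600 / 1.117
Step 4: Dry density = 1432 kg/m^3

1432


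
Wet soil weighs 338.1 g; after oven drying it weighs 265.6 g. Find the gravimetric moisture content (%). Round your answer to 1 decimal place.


Step 1: Water mass = wet - dry = 338.1 - 265.6 = 72.5 g
Step 2: w = 100 * water mass / dry mass
Step 3: w = 100 * 72.5 / 265.6 = 27.3%

27.3


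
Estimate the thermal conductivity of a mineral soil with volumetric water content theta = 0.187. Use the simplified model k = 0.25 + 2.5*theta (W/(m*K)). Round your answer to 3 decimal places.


Step 1: k = 0.25 + 2.5 * theta
Step 2: k = 0.25 + 2.5 * 0.187
Step 3: k = 0.25 + 0.468
Step 4: k = 0.718 W/(m*K)

0.718


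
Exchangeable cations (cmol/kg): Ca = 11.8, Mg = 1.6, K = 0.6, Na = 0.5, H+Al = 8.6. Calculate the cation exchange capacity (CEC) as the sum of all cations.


Step 1: CEC = Ca + Mg + K + Na + (H+Al)
Step 2: CEC = 11.8 + 1.6 + 0.6 + 0.5 + 8.6
Step 3: CEC = 23.1 cmol/kg

23.1


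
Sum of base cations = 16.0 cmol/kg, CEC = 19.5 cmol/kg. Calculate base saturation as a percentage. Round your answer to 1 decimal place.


Step 1: BS = 100 * (sum of bases) / CEC
Step 2: BS = 100 * 16.0 / 19.5
Step 3: BS = 82.1%

82.1


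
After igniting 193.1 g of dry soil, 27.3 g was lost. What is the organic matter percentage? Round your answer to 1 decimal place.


Step 1: OM% = 100 * LOI / sample mass
Step 2: OM = 100 * 27.3 / 193.1
Step 3: OM = 14.1%

14.1


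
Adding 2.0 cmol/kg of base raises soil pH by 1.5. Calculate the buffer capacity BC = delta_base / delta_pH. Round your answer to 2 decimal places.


Step 1: BC = change in base / change in pH
Step 2: BC = 2.0 / 1.5
Step 3: BC = 1.33 cmol/(kg*pH unit)

1.33


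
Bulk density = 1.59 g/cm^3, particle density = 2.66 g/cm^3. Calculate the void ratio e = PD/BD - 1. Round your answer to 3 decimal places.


Step 1: e = PD / BD - 1
Step 2: e = 2.66 / 1.59 - 1
Step 3: e = 1.67296 - 1
Step 4: e = 0.673

0.673


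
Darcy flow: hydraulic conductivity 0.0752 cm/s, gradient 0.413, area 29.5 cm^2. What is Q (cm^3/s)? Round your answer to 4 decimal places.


Step 1: Apply Darcy's law: Q = K * i * A
Step 2: Q = 0.0752 * 0.413 * 29.5
Step 3: Q = 0.9162 cm^3/s

0.9162


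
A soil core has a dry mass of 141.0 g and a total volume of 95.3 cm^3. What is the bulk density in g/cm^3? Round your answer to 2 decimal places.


Step 1: Identify the formula: BD = dry mass / volume
Step 2: Substitute values: BD = 141.0 / 95.3
Step 3: BD = 1.48 g/cm^3

1.48


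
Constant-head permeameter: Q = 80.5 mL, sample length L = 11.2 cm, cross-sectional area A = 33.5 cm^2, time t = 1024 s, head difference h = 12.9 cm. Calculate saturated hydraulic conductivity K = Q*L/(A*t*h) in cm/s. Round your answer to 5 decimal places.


Step 1: K = Q * L / (A * t * h)
Step 2: Numerator = 80.5 * 11.2 = 901.6
Step 3: Denominator = 33.5 * 1024 * 12.9 = 442521.6
Step 4: K = 901.6 / 442521.6 = 0.00204 cm/s

0.00204
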